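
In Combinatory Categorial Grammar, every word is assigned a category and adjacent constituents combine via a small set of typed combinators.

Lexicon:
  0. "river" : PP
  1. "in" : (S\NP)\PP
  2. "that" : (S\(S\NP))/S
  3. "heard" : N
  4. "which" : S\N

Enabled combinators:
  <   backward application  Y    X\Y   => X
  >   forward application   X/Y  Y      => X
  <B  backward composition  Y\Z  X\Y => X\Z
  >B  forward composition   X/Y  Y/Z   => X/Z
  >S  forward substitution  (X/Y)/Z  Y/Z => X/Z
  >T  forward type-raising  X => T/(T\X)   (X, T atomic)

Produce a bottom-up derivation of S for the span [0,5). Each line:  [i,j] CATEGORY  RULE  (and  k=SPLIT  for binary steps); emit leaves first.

[0,1] PP  lex  "river"
[1,2] (S\NP)\PP  lex  "in"
[0,2] S\NP  <  k=1
[2,3] (S\(S\NP))/S  lex  "that"
[3,4] N  lex  "heard"
[3,4] S/(S\N)  >T
[4,5] S\N  lex  "which"
[3,5] S  >  k=4
[2,5] S\(S\NP)  >  k=3
[0,5] S  <  k=2

[0,5] S   <
  [0,2] S\NP   <
    [0,1] "river" : PP
    [1,2] "in" : (S\NP)\PP
  [2,5] S\(S\NP)   >
    [2,3] "that" : (S\(S\NP))/S
    [3,5] S   >
      [3,4] S/(S\N)   >T
        [3,4] "heard" : N
      [4,5] "which" : S\N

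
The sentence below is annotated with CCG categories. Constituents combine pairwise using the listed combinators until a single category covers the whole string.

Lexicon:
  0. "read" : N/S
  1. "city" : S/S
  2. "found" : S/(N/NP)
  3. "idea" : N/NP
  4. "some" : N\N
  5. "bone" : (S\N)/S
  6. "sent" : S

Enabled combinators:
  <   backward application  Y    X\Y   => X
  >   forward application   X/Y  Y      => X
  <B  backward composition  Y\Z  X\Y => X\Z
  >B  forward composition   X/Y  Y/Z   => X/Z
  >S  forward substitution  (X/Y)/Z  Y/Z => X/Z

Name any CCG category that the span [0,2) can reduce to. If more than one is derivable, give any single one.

[0,7] S   <
  [0,4] N   >
    [0,2] N/S   >B
      [0,1] "read" : N/S
      [1,2] "city" : S/S
    [2,4] S   >
      [2,3] "found" : S/(N/NP)
      [3,4] "idea" : N/NP
  [4,7] S\N   <B
    [4,5] "some" : N\N
    [5,7] S\N   >
      [5,6] "bone" : (S\N)/S
      [6,7] "sent" : S

N/S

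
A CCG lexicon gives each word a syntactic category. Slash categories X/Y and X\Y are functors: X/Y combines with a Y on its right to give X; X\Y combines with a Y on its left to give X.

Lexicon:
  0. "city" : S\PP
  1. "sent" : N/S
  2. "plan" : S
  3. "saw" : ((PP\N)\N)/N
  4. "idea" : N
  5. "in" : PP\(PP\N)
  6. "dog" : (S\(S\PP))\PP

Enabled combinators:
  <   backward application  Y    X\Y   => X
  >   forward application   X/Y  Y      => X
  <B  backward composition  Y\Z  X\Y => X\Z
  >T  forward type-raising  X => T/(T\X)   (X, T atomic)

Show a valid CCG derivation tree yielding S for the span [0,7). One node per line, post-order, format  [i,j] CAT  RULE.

[0,7] S   <
  [0,1] "city" : S\PP
  [1,7] S\(S\PP)   <
    [1,6] PP   <
      [1,5] PP\N   <
        [1,3] N   >
          [1,2] "sent" : N/S
          [2,3] "plan" : S
        [3,5] (PP\N)\N   >
          [3,4] "saw" : ((PP\N)\N)/N
          [4,5] "idea" : N
      [5,6] "in" : PP\(PP\N)
    [6,7] "dog" : (S\(S\PP))\PP

[0,1] S\PP  lex  "city"
[1,2] N/S  lex  "sent"
[2,3] S  lex  "plan"
[1,3] N  >  k=2
[3,4] ((PP\N)\N)/N  lex  "saw"
[4,5] N  lex  "idea"
[3,5] (PP\N)\N  >  k=4
[1,5] PP\N  <  k=3
[5,6] PP\(PP\N)  lex  "in"
[1,6] PP  <  k=5
[6,7] (S\(S\PP))\PP  lex  "dog"
[1,7] S\(S\PP)  <  k=6
[0,7] S  <  k=1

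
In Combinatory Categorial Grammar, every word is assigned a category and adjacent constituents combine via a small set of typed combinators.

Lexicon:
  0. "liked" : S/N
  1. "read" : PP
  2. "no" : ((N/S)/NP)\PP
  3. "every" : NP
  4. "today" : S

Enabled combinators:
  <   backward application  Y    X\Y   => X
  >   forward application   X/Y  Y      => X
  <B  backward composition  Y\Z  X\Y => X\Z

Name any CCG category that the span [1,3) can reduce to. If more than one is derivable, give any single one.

(N/S)/NP

[0,5] S   >
  [0,1] "liked" : S/N
  [1,5] N   >
    [1,4] N/S   >
      [1,3] (N/S)/NP   <
        [1,2] "read" : PP
        [2,3] "no" : ((N/S)/NP)\PP
      [3,4] "every" : NP
    [4,5] "today" : S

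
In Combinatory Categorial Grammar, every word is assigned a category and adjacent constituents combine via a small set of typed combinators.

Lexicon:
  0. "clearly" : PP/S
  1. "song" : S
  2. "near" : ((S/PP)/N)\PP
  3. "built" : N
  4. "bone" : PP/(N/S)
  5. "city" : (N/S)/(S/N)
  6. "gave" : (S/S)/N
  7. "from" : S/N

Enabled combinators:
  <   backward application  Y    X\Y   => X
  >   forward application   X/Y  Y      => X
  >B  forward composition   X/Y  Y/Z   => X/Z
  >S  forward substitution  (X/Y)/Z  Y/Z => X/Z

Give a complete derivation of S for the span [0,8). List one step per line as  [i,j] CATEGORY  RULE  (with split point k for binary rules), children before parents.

[0,8] S   >
  [0,4] S/PP   >
    [0,3] (S/PP)/N   <
      [0,2] PP   >
        [0,1] "clearly" : PP/S
        [1,2] "song" : S
      [2,3] "near" : ((S/PP)/N)\PP
    [3,4] "built" : N
  [4,8] PP   >
    [4,5] "bone" : PP/(N/S)
    [5,8] N/S   >
      [5,6] "city" : (N/S)/(S/N)
      [6,8] S/N   >S
        [6,7] "gave" : (S/S)/N
        [7,8] "from" : S/N

[0,1] PP/S  lex  "clearly"
[1,2] S  lex  "song"
[0,2] PP  >  k=1
[2,3] ((S/PP)/N)\PP  lex  "near"
[0,3] (S/PP)/N  <  k=2
[3,4] N  lex  "built"
[0,4] S/PP  >  k=3
[4,5] PP/(N/S)  lex  "bone"
[5,6] (N/S)/(S/N)  lex  "city"
[6,7] (S/S)/N  lex  "gave"
[7,8] S/N  lex  "from"
[6,8] S/N  >S  k=7
[5,8] N/S  >  k=6
[4,8] PP  >  k=5
[0,8] S  >  k=4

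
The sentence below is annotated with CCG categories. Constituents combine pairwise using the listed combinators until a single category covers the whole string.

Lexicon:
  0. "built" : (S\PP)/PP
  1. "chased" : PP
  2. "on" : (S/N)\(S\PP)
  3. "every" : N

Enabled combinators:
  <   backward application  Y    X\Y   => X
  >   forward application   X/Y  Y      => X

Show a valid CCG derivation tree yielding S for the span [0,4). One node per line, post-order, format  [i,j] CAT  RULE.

[0,4] S   >
  [0,3] S/N   <
    [0,2] S\PP   >
      [0,1] "built" : (S\PP)/PP
      [1,2] "chased" : PP
    [2,3] "on" : (S/N)\(S\PP)
  [3,4] "every" : N

[0,1] (S\PP)/PP  lex  "built"
[1,2] PP  lex  "chased"
[0,2] S\PP  >  k=1
[2,3] (S/N)\(S\PP)  lex  "on"
[0,3] S/N  <  k=2
[3,4] N  lex  "every"
[0,4] S  >  k=3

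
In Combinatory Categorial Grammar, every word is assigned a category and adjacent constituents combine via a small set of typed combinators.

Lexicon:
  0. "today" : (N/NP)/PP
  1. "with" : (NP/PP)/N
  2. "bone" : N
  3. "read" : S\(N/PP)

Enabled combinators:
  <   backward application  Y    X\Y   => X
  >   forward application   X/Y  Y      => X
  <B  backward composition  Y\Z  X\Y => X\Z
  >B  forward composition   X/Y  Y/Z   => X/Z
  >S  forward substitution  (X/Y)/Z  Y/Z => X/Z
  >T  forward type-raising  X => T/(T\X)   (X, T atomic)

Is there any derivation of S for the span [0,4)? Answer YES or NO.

YES

[0,4] S   <
  [0,3] N/PP   >S
    [0,1] "today" : (N/NP)/PP
    [1,3] NP/PP   >
      [1,2] "with" : (NP/PP)/N
      [2,3] "bone" : N
  [3,4] "read" : S\(N/PP)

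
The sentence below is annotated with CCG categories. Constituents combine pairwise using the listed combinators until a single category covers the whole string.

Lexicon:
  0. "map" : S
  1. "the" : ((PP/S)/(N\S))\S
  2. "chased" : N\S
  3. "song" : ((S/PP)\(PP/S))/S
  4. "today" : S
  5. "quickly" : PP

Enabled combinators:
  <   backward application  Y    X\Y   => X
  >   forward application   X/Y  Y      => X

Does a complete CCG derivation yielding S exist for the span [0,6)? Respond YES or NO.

YES

[0,6] S   >
  [0,5] S/PP   <
    [0,3] PP/S   >
      [0,2] (PP/S)/(N\S)   <
        [0,1] "map" : S
        [1,2] "the" : ((PP/S)/(N\S))\S
      [2,3] "chased" : N\S
    [3,5] (S/PP)\(PP/S)   >
      [3,4] "song" : ((S/PP)\(PP/S))/S
      [4,5] "today" : S
  [5,6] "quickly" : PP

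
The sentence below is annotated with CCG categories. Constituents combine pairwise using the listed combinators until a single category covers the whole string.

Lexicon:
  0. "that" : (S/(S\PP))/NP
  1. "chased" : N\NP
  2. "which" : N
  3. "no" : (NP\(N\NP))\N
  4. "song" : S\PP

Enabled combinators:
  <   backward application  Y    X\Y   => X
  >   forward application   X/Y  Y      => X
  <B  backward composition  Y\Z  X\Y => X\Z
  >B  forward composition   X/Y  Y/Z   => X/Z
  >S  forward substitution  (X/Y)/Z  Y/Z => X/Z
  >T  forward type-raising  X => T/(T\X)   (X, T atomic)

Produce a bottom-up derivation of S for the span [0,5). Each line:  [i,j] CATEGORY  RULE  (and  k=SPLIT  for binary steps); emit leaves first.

[0,5] S   >
  [0,4] S/(S\PP)   >
    [0,1] "that" : (S/(S\PP))/NP
    [1,4] NP   <
      [1,2] "chased" : N\NP
      [2,4] NP\(N\NP)   <
        [2,3] "which" : N
        [3,4] "no" : (NP\(N\NP))\N
  [4,5] "song" : S\PP

[0,1] (S/(S\PP))/NP  lex  "that"
[1,2] N\NP  lex  "chased"
[2,3] N  lex  "which"
[3,4] (NP\(N\NP))\N  lex  "no"
[2,4] NP\(N\NP)  <  k=3
[1,4] NP  <  k=2
[0,4] S/(S\PP)  >  k=1
[4,5] S\PP  lex  "song"
[0,5] S  >  k=4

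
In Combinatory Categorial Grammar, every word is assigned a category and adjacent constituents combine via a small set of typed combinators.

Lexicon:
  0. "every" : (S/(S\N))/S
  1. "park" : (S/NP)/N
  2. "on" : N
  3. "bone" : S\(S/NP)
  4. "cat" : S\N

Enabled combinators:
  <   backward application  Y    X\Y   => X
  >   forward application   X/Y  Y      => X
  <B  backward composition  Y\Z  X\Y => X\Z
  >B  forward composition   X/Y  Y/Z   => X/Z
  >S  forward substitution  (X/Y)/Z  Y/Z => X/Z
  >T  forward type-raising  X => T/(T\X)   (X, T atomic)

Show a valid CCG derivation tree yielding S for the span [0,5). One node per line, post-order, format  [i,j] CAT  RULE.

[0,1] (S/(S\N))/S  lex  "every"
[1,2] (S/NP)/N  lex  "park"
[2,3] N  lex  "on"
[1,3] S/NP  >  k=2
[3,4] S\(S/NP)  lex  "bone"
[1,4] S  <  k=3
[0,4] S/(S\N)  >  k=1
[4,5] S\N  lex  "cat"
[0,5] S  >  k=4

[0,5] S   >
  [0,4] S/(S\N)   >
    [0,1] "every" : (S/(S\N))/S
    [1,4] S   <
      [1,3] S/NP   >
        [1,2] "park" : (S/NP)/N
        [2,3] "on" : N
      [3,4] "bone" : S\(S/NP)
  [4,5] "cat" : S\N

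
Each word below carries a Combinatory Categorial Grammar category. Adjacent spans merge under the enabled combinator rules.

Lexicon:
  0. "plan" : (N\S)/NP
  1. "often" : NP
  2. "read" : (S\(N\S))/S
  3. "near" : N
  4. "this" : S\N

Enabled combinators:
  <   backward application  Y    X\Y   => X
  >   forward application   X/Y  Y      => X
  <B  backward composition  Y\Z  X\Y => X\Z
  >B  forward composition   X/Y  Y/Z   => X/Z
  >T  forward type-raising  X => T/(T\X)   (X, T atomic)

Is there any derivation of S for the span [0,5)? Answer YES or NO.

YES

[0,5] S   <
  [0,2] N\S   >
    [0,1] "plan" : (N\S)/NP
    [1,2] "often" : NP
  [2,5] S\(N\S)   >
    [2,3] "read" : (S\(N\S))/S
    [3,5] S   <
      [3,4] "near" : N
      [4,5] "this" : S\N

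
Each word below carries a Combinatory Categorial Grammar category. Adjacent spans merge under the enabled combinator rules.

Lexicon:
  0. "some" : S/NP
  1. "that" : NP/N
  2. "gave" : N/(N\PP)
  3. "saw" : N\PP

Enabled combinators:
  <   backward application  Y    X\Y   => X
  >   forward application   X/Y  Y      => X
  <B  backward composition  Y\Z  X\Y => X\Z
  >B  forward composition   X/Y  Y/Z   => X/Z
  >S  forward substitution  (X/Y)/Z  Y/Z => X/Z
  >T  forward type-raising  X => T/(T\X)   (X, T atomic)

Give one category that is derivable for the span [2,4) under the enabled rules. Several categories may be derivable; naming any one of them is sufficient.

[0,4] S   >
  [0,2] S/N   >B
    [0,1] "some" : S/NP
    [1,2] "that" : NP/N
  [2,4] N   >
    [2,3] "gave" : N/(N\PP)
    [3,4] "saw" : N\PP

N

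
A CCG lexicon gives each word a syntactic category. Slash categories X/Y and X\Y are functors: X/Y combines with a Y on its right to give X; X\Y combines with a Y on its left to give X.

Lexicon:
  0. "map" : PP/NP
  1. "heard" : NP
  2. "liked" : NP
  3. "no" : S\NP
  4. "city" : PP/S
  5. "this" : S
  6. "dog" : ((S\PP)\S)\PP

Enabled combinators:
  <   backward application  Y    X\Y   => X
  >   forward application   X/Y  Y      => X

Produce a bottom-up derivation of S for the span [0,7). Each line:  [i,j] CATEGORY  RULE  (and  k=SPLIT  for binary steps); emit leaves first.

[0,1] PP/NP  lex  "map"
[1,2] NP  lex  "heard"
[0,2] PP  >  k=1
[2,3] NP  lex  "liked"
[3,4] S\NP  lex  "no"
[2,4] S  <  k=3
[4,5] PP/S  lex  "city"
[5,6] S  lex  "this"
[4,6] PP  >  k=5
[6,7] ((S\PP)\S)\PP  lex  "dog"
[4,7] (S\PP)\S  <  k=6
[2,7] S\PP  <  k=4
[0,7] S  <  k=2

[0,7] S   <
  [0,2] PP   >
    [0,1] "map" : PP/NP
    [1,2] "heard" : NP
  [2,7] S\PP   <
    [2,4] S   <
      [2,3] "liked" : NP
      [3,4] "no" : S\NP
    [4,7] (S\PP)\S   <
      [4,6] PP   >
        [4,5] "city" : PP/S
        [5,6] "this" : S
      [6,7] "dog" : ((S\PP)\S)\PP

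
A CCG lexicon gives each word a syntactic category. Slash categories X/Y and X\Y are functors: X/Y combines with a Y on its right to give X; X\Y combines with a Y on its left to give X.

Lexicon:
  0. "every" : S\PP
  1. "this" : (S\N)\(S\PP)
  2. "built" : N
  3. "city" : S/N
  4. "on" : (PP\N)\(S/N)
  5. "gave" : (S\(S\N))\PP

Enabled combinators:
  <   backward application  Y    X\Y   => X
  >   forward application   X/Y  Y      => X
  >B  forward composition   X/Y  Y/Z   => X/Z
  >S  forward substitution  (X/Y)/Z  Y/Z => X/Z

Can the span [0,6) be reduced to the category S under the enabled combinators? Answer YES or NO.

[0,6] S   <
  [0,2] S\N   <
    [0,1] "every" : S\PP
    [1,2] "this" : (S\N)\(S\PP)
  [2,6] S\(S\N)   <
    [2,5] PP   <
      [2,3] "built" : N
      [3,5] PP\N   <
        [3,4] "city" : S/N
        [4,5] "on" : (PP\N)\(S/N)
    [5,6] "gave" : (S\(S\N))\PP

YES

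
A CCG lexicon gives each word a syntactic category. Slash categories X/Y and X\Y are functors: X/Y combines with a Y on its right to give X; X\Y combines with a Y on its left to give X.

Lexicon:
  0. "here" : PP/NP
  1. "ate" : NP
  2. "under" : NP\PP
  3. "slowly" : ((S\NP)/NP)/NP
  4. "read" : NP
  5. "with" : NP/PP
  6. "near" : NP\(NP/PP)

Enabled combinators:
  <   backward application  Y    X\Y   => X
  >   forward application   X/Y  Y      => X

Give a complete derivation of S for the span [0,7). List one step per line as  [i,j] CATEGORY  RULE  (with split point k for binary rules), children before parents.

[0,7] S   <
  [0,3] NP   <
    [0,2] PP   >
      [0,1] "here" : PP/NP
      [1,2] "ate" : NP
    [2,3] "under" : NP\PP
  [3,7] S\NP   >
    [3,5] (S\NP)/NP   >
      [3,4] "slowly" : ((S\NP)/NP)/NP
      [4,5] "read" : NP
    [5,7] NP   <
      [5,6] "with" : NP/PP
      [6,7] "near" : NP\(NP/PP)

[0,1] PP/NP  lex  "here"
[1,2] NP  lex  "ate"
[0,2] PP  >  k=1
[2,3] NP\PP  lex  "under"
[0,3] NP  <  k=2
[3,4] ((S\NP)/NP)/NP  lex  "slowly"
[4,5] NP  lex  "read"
[3,5] (S\NP)/NP  >  k=4
[5,6] NP/PP  lex  "with"
[6,7] NP\(NP/PP)  lex  "near"
[5,7] NP  <  k=6
[3,7] S\NP  >  k=5
[0,7] S  <  k=3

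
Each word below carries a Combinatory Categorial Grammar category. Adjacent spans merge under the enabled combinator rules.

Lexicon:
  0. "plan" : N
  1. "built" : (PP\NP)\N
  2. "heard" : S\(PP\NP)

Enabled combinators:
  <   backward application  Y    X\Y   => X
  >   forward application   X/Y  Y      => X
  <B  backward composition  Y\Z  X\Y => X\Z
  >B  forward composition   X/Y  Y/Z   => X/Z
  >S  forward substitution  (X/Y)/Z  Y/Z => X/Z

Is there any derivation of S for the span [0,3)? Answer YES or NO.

[0,3] S   <
  [0,1] "plan" : N
  [1,3] S\N   <B
    [1,2] "built" : (PP\NP)\N
    [2,3] "heard" : S\(PP\NP)

YES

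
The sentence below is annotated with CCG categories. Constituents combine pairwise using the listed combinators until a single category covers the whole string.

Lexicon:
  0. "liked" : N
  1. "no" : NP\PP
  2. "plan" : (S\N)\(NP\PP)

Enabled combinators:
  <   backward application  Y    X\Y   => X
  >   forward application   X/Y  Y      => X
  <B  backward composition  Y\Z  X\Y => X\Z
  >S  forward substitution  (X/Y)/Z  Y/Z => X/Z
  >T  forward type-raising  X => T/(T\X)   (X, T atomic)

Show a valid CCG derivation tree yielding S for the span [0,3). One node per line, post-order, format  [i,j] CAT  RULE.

[0,3] S   <
  [0,1] "liked" : N
  [1,3] S\N   <
    [1,2] "no" : NP\PP
    [2,3] "plan" : (S\N)\(NP\PP)

[0,1] N  lex  "liked"
[1,2] NP\PP  lex  "no"
[2,3] (S\N)\(NP\PP)  lex  "plan"
[1,3] S\N  <  k=2
[0,3] S  <  k=1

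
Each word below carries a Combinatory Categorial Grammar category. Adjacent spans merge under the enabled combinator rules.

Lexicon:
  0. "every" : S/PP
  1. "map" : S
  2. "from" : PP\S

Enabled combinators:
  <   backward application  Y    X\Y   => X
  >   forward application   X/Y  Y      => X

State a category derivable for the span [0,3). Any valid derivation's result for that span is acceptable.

S

[0,3] S   >
  [0,1] "every" : S/PP
  [1,3] PP   <
    [1,2] "map" : S
    [2,3] "from" : PP\S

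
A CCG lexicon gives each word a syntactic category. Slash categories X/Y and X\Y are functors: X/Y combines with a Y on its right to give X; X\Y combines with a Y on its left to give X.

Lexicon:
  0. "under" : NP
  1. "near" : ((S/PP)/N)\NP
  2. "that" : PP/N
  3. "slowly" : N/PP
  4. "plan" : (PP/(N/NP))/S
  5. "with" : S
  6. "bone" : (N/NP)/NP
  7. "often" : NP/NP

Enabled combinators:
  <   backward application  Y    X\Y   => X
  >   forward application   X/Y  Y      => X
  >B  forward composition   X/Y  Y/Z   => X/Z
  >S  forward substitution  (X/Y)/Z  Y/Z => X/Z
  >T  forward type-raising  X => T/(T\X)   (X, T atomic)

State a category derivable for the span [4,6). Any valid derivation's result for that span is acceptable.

PP/(N/NP)

[0,8] S   >
  [0,4] S/PP   >B
    [0,3] S/N   >S
      [0,2] (S/PP)/N   <
        [0,1] "under" : NP
        [1,2] "near" : ((S/PP)/N)\NP
      [2,3] "that" : PP/N
    [3,4] "slowly" : N/PP
  [4,8] PP   >
    [4,6] PP/(N/NP)   >
      [4,5] "plan" : (PP/(N/NP))/S
      [5,6] "with" : S
    [6,8] N/NP   >S
      [6,7] "bone" : (N/NP)/NP
      [7,8] "often" : NP/NP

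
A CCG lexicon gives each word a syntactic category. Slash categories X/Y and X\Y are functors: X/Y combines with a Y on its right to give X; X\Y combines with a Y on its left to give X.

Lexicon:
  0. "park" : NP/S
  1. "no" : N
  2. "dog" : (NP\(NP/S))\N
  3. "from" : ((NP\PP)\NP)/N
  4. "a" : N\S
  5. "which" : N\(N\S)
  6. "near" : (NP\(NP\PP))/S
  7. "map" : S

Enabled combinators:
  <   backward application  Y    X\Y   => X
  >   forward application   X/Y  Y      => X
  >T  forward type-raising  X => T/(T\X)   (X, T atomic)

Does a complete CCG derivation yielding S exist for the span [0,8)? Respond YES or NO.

NP/S N (NP\(NP/S))\N ((NP\PP)\NP)/N N\S N\(N\S) (NP\(NP\PP))/S S
CKY chart[0,8] = {N/(N\NP), NP, NP/(NP\NP), PP/(PP\NP), S/(S\NP)}; S ∉ chart

NO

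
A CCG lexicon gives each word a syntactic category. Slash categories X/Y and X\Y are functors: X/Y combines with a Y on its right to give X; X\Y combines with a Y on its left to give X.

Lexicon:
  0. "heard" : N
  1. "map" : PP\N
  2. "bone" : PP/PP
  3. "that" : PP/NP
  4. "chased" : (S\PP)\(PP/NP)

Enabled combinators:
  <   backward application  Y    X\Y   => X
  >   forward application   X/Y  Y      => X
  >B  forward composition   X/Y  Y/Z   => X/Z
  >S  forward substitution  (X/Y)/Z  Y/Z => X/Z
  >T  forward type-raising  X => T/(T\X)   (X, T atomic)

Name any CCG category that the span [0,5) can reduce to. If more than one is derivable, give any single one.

[0,5] S   <
  [0,2] PP   <
    [0,1] "heard" : N
    [1,2] "map" : PP\N
  [2,5] S\PP   <
    [2,4] PP/NP   >B
      [2,3] "bone" : PP/PP
      [3,4] "that" : PP/NP
    [4,5] "chased" : (S\PP)\(PP/NP)

S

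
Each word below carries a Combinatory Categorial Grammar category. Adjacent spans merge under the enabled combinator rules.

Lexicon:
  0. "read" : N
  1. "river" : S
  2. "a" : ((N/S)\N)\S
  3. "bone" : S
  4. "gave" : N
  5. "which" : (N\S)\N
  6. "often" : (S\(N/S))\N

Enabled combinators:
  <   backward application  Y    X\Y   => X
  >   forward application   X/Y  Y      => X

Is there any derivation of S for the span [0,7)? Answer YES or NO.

YES

[0,7] S   <
  [0,3] N/S   <
    [0,1] "read" : N
    [1,3] (N/S)\N   <
      [1,2] "river" : S
      [2,3] "a" : ((N/S)\N)\S
  [3,7] S\(N/S)   <
    [3,6] N   <
      [3,4] "bone" : S
      [4,6] N\S   <
        [4,5] "gave" : N
        [5,6] "which" : (N\S)\N
    [6,7] "often" : (S\(N/S))\N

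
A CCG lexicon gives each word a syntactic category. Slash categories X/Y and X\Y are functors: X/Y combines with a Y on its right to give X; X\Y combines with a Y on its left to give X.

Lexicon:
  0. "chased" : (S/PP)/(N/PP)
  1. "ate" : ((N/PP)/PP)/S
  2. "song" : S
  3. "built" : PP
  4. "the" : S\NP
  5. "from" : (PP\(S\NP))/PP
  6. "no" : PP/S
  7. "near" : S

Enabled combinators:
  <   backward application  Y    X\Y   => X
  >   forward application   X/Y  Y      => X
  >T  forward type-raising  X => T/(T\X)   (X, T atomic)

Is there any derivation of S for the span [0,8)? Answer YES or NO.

[0,8] S   >
  [0,4] S/PP   >
    [0,1] "chased" : (S/PP)/(N/PP)
    [1,4] N/PP   >
      [1,3] (N/PP)/PP   >
        [1,2] "ate" : ((N/PP)/PP)/S
        [2,3] "song" : S
      [3,4] "built" : PP
  [4,8] PP   <
    [4,5] "the" : S\NP
    [5,8] PP\(S\NP)   >
      [5,6] "from" : (PP\(S\NP))/PP
      [6,8] PP   >
        [6,7] "no" : PP/S
        [7,8] "near" : S

YES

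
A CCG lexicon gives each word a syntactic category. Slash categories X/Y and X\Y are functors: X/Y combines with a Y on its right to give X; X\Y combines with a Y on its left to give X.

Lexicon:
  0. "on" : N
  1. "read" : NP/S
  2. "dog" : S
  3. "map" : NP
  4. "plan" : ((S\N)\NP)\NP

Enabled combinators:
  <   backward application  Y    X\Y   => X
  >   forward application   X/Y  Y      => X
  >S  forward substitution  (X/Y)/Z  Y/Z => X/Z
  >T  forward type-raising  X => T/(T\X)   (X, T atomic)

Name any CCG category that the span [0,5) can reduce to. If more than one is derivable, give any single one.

[0,5] S   >
  [0,1] S/(S\N)   >T
    [0,1] "on" : N
  [1,5] S\N   <
    [1,3] NP   >
      [1,2] "read" : NP/S
      [2,3] "dog" : S
    [3,5] (S\N)\NP   <
      [3,4] "map" : NP
      [4,5] "plan" : ((S\N)\NP)\NP

S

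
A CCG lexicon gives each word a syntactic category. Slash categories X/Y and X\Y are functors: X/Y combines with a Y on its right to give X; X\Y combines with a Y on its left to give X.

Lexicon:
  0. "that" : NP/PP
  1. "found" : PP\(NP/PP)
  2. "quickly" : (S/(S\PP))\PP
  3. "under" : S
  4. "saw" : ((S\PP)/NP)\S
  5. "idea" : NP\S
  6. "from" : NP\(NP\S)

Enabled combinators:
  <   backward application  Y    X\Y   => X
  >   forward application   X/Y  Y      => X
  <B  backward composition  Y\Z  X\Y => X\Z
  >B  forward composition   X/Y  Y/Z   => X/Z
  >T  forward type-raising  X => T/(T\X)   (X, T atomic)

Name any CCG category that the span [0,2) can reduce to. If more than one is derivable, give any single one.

[0,7] S   >
  [0,5] S/NP   >B
    [0,3] S/(S\PP)   <
      [0,2] PP   <
        [0,1] "that" : NP/PP
        [1,2] "found" : PP\(NP/PP)
      [2,3] "quickly" : (S/(S\PP))\PP
    [3,5] (S\PP)/NP   <
      [3,4] "under" : S
      [4,5] "saw" : ((S\PP)/NP)\S
  [5,7] NP   <
    [5,6] "idea" : NP\S
    [6,7] "from" : NP\(NP\S)

PP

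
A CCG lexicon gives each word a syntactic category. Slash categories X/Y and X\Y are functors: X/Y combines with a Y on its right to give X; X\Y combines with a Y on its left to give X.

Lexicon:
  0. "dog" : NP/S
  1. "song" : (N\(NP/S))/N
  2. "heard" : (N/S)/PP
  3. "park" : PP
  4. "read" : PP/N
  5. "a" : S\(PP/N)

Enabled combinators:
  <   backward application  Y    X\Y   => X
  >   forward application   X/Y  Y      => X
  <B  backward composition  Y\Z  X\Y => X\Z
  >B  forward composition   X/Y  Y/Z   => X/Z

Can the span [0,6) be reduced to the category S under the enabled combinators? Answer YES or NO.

NO

NP/S (N\(NP/S))/N (N/S)/PP PP PP/N S\(PP/N)
CKY chart[0,6] = {N}; S ∉ chart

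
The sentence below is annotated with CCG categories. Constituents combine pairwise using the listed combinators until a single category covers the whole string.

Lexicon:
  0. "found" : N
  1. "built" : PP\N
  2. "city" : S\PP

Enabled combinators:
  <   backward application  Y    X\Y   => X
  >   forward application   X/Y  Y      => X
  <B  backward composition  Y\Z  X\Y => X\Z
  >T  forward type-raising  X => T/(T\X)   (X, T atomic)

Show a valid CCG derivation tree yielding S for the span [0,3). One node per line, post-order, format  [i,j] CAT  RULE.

[0,1] N  lex  "found"
[0,1] PP/(PP\N)  >T
[1,2] PP\N  lex  "built"
[0,2] PP  >  k=1
[2,3] S\PP  lex  "city"
[0,3] S  <  k=2

[0,3] S   <
  [0,2] PP   >
    [0,1] PP/(PP\N)   >T
      [0,1] "found" : N
    [1,2] "built" : PP\N
  [2,3] "city" : S\PP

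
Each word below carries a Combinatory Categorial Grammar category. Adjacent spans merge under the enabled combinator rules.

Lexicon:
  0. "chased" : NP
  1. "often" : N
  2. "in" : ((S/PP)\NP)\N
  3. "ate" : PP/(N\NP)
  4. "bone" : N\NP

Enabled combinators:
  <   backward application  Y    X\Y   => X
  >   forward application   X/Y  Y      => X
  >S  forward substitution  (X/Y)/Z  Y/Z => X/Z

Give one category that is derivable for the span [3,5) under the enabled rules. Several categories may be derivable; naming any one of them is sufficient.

PP

[0,5] S   >
  [0,3] S/PP   <
    [0,1] "chased" : NP
    [1,3] (S/PP)\NP   <
      [1,2] "often" : N
      [2,3] "in" : ((S/PP)\NP)\N
  [3,5] PP   >
    [3,4] "ate" : PP/(N\NP)
    [4,5] "bone" : N\NP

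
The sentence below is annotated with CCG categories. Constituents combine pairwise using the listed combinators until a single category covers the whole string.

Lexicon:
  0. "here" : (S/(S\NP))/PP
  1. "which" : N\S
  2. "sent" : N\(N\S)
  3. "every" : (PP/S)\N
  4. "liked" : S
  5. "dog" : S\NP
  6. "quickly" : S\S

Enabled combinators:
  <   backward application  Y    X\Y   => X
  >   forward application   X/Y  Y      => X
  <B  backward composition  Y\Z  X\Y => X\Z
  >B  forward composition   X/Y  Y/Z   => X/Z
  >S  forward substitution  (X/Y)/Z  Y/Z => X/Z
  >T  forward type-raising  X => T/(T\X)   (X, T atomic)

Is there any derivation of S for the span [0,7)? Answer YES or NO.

YES

[0,7] S   >
  [0,5] S/(S\NP)   >
    [0,1] "here" : (S/(S\NP))/PP
    [1,5] PP   >
      [1,4] PP/S   <
        [1,3] N   <
          [1,2] "which" : N\S
          [2,3] "sent" : N\(N\S)
        [3,4] "every" : (PP/S)\N
      [4,5] "liked" : S
  [5,7] S\NP   <B
    [5,6] "dog" : S\NP
    [6,7] "quickly" : S\S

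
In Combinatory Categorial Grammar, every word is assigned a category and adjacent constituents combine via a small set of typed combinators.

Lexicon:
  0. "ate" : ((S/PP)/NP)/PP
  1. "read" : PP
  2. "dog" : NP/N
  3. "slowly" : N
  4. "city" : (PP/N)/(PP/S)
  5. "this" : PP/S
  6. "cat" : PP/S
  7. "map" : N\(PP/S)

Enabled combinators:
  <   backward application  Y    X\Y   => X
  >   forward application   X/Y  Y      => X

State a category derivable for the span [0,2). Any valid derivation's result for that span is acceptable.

(S/PP)/NP

[0,8] S   >
  [0,4] S/PP   >
    [0,2] (S/PP)/NP   >
      [0,1] "ate" : ((S/PP)/NP)/PP
      [1,2] "read" : PP
    [2,4] NP   >
      [2,3] "dog" : NP/N
      [3,4] "slowly" : N
  [4,8] PP   >
    [4,6] PP/N   >
      [4,5] "city" : (PP/N)/(PP/S)
      [5,6] "this" : PP/S
    [6,8] N   <
      [6,7] "cat" : PP/S
      [7,8] "map" : N\(PP/S)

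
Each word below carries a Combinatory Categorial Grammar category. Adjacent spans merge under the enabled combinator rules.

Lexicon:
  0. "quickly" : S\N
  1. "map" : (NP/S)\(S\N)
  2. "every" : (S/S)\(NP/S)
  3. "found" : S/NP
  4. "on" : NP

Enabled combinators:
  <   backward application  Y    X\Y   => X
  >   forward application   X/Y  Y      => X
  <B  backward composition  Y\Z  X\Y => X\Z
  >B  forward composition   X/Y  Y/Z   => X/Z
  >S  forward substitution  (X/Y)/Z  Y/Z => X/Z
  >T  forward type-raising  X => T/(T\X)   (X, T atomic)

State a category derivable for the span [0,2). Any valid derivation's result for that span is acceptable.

NP/S

[0,5] S   >
  [0,4] S/NP   >B
    [0,3] S/S   <
      [0,2] NP/S   <
        [0,1] "quickly" : S\N
        [1,2] "map" : (NP/S)\(S\N)
      [2,3] "every" : (S/S)\(NP/S)
    [3,4] "found" : S/NP
  [4,5] "on" : NP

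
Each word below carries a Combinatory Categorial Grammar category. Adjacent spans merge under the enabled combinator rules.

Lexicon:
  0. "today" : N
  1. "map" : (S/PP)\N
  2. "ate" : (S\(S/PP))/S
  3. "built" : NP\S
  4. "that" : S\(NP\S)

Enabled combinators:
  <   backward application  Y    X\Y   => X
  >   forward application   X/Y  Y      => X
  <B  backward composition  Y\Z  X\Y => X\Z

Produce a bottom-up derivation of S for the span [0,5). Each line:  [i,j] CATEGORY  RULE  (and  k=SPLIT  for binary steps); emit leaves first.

[0,1] N  lex  "today"
[1,2] (S/PP)\N  lex  "map"
[0,2] S/PP  <  k=1
[2,3] (S\(S/PP))/S  lex  "ate"
[3,4] NP\S  lex  "built"
[4,5] S\(NP\S)  lex  "that"
[3,5] S  <  k=4
[2,5] S\(S/PP)  >  k=3
[0,5] S  <  k=2

[0,5] S   <
  [0,2] S/PP   <
    [0,1] "today" : N
    [1,2] "map" : (S/PP)\N
  [2,5] S\(S/PP)   >
    [2,3] "ate" : (S\(S/PP))/S
    [3,5] S   <
      [3,4] "built" : NP\S
      [4,5] "that" : S\(NP\S)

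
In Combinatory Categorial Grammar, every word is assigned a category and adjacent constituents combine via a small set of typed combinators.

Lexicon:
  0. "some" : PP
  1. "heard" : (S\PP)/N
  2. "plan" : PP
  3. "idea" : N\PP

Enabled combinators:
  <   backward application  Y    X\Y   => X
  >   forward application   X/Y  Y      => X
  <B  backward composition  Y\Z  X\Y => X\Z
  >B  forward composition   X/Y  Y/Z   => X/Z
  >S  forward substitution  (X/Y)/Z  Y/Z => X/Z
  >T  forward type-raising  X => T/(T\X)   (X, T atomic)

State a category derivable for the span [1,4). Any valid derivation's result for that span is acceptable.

[0,4] S   >
  [0,1] S/(S\PP)   >T
    [0,1] "some" : PP
  [1,4] S\PP   >
    [1,2] "heard" : (S\PP)/N
    [2,4] N   <
      [2,3] "plan" : PP
      [3,4] "idea" : N\PP

S\PP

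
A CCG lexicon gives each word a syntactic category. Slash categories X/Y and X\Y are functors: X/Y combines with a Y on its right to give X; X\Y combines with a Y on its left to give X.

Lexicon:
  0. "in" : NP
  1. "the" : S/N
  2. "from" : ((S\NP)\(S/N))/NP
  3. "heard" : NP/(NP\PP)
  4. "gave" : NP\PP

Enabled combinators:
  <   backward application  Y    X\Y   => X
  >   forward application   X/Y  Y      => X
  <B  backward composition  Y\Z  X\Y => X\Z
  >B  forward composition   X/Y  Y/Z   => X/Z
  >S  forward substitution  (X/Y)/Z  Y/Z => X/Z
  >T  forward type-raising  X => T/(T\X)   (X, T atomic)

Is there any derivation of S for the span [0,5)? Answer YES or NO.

YES

[0,5] S   >
  [0,1] S/(S\NP)   >T
    [0,1] "in" : NP
  [1,5] S\NP   <
    [1,2] "the" : S/N
    [2,5] (S\NP)\(S/N)   >
      [2,3] "from" : ((S\NP)\(S/N))/NP
      [3,5] NP   >
        [3,4] "heard" : NP/(NP\PP)
        [4,5] "gave" : NP\PP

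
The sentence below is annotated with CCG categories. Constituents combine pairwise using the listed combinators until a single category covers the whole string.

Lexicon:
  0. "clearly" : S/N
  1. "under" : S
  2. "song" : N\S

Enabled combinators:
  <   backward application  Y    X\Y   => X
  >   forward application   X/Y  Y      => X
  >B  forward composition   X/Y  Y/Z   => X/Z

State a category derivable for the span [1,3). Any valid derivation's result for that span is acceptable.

[0,3] S   >
  [0,1] "clearly" : S/N
  [1,3] N   <
    [1,2] "under" : S
    [2,3] "song" : N\S

N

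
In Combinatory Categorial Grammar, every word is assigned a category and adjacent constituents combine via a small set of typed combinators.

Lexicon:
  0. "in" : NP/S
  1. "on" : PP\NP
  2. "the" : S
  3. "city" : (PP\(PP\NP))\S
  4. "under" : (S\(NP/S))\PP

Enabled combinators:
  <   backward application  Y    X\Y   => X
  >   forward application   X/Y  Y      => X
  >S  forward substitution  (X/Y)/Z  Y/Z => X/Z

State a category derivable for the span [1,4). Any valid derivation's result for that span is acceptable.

PP

[0,5] S   <
  [0,1] "in" : NP/S
  [1,5] S\(NP/S)   <
    [1,4] PP   <
      [1,2] "on" : PP\NP
      [2,4] PP\(PP\NP)   <
        [2,3] "the" : S
        [3,4] "city" : (PP\(PP\NP))\S
    [4,5] "under" : (S\(NP/S))\PP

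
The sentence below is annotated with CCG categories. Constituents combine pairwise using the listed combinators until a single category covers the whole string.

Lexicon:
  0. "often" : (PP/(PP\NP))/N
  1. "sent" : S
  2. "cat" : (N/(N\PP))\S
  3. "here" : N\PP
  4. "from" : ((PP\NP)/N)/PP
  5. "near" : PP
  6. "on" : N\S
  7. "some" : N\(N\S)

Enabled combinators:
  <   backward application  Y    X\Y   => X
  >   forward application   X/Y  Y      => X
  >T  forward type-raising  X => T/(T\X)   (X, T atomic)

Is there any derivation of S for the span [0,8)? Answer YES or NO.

(PP/(PP\NP))/N S (N/(N\PP))\S N\PP ((PP\NP)/N)/PP PP N\S N\(N\S)
CKY chart[0,8] = {N/(N\PP), NP/(NP\PP), PP, PP/(PP\PP), S/(S\PP)}; S ∉ chart

NO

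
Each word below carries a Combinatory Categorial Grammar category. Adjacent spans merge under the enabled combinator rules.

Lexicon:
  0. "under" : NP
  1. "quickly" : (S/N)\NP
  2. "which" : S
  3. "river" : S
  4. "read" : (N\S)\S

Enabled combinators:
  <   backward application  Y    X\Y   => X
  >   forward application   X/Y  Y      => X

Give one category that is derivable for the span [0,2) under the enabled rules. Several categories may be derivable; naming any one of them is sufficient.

S/N

[0,5] S   >
  [0,2] S/N   <
    [0,1] "under" : NP
    [1,2] "quickly" : (S/N)\NP
  [2,5] N   <
    [2,3] "which" : S
    [3,5] N\S   <
      [3,4] "river" : S
      [4,5] "read" : (N\S)\S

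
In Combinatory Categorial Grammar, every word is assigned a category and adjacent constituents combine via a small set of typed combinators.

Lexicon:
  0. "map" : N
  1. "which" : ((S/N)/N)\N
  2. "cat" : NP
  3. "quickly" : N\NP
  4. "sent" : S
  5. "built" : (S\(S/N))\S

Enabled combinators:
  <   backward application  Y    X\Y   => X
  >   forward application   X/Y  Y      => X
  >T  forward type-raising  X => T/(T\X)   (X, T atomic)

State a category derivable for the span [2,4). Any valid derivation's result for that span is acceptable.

N

[0,6] S   <
  [0,4] S/N   >
    [0,2] (S/N)/N   <
      [0,1] "map" : N
      [1,2] "which" : ((S/N)/N)\N
    [2,4] N   >
      [2,3] N/(N\NP)   >T
        [2,3] "cat" : NP
      [3,4] "quickly" : N\NP
  [4,6] S\(S/N)   <
    [4,5] "sent" : S
    [5,6] "built" : (S\(S/N))\S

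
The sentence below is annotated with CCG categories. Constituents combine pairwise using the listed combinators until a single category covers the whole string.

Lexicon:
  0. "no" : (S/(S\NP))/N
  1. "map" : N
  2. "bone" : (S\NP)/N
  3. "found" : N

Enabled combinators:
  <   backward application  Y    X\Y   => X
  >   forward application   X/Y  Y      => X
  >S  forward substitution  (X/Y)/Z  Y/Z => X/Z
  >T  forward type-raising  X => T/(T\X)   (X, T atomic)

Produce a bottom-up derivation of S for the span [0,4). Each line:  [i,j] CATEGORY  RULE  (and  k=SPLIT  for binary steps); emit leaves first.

[0,1] (S/(S\NP))/N  lex  "no"
[1,2] N  lex  "map"
[0,2] S/(S\NP)  >  k=1
[2,3] (S\NP)/N  lex  "bone"
[3,4] N  lex  "found"
[2,4] S\NP  >  k=3
[0,4] S  >  k=2

[0,4] S   >
  [0,2] S/(S\NP)   >
    [0,1] "no" : (S/(S\NP))/N
    [1,2] "map" : N
  [2,4] S\NP   >
    [2,3] "bone" : (S\NP)/N
    [3,4] "found" : N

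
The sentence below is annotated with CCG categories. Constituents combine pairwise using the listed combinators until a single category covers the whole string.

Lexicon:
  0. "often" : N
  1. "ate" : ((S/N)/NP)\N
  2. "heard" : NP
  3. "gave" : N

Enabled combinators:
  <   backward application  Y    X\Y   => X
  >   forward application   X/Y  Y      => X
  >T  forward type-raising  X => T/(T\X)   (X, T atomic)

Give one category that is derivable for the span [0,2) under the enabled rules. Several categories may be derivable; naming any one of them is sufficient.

[0,4] S   >
  [0,3] S/N   >
    [0,2] (S/N)/NP   <
      [0,1] "often" : N
      [1,2] "ate" : ((S/N)/NP)\N
    [2,3] "heard" : NP
  [3,4] "gave" : N

(S/N)/NP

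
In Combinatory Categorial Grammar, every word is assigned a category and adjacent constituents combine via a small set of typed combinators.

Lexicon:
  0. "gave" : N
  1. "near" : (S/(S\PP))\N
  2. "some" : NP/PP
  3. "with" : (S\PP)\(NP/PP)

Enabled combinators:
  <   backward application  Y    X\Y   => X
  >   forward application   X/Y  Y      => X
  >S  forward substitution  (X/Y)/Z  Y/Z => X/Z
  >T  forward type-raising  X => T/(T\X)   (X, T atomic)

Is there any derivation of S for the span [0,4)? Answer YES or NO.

YES

[0,4] S   >
  [0,2] S/(S\PP)   <
    [0,1] "gave" : N
    [1,2] "near" : (S/(S\PP))\N
  [2,4] S\PP   <
    [2,3] "some" : NP/PP
    [3,4] "with" : (S\PP)\(NP/PP)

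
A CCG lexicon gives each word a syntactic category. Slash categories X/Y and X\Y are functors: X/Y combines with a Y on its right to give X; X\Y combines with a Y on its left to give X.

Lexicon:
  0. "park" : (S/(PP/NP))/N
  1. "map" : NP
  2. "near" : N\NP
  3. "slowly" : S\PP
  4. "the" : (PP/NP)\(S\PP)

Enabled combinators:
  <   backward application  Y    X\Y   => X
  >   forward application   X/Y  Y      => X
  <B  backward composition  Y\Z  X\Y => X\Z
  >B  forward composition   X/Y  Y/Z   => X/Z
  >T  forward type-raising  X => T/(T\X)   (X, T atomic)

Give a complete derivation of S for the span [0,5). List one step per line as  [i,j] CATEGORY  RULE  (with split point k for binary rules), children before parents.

[0,5] S   >
  [0,3] S/(PP/NP)   >
    [0,1] "park" : (S/(PP/NP))/N
    [1,3] N   <
      [1,2] "map" : NP
      [2,3] "near" : N\NP
  [3,5] PP/NP   <
    [3,4] "slowly" : S\PP
    [4,5] "the" : (PP/NP)\(S\PP)

[0,1] (S/(PP/NP))/N  lex  "park"
[1,2] NP  lex  "map"
[2,3] N\NP  lex  "near"
[1,3] N  <  k=2
[0,3] S/(PP/NP)  >  k=1
[3,4] S\PP  lex  "slowly"
[4,5] (PP/NP)\(S\PP)  lex  "the"
[3,5] PP/NP  <  k=4
[0,5] S  >  k=3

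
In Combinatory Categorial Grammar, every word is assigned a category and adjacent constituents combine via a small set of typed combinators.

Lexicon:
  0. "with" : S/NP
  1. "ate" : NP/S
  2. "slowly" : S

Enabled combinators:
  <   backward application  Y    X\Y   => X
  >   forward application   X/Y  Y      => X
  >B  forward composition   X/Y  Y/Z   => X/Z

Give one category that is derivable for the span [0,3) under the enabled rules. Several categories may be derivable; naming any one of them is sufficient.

[0,3] S   >
  [0,1] "with" : S/NP
  [1,3] NP   >
    [1,2] "ate" : NP/S
    [2,3] "slowly" : S

S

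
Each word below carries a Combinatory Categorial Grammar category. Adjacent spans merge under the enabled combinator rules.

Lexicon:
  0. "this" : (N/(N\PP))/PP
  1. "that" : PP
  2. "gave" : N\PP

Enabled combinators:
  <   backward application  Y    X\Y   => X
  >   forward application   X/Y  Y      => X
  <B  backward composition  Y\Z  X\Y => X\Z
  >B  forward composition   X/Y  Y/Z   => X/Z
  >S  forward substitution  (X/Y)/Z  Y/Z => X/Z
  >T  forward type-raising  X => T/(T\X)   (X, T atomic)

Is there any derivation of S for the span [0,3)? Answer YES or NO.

(N/(N\PP))/PP PP N\PP
CKY chart[0,3] = {(N/(N\PP))/(PP\N), N, N/(N\N), NP/(NP\N), PP/(PP\N), S/(S\N)}; S ∉ chart

NO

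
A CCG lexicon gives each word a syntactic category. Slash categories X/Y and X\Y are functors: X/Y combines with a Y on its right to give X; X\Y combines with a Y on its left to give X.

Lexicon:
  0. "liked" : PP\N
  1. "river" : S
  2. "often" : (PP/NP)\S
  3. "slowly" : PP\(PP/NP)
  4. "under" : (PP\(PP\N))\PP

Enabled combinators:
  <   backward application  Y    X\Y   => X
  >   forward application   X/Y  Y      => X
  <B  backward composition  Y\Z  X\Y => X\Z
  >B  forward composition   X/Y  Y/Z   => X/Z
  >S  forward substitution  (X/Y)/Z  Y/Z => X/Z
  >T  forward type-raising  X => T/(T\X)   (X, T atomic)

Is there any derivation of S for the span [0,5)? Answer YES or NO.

PP\N S (PP/NP)\S PP\(PP/NP) (PP\(PP\N))\PP
CKY chart[0,5] = {N/(N\PP), NP/(NP\PP), PP, PP/(PP\PP), S/(S\PP)}; S ∉ chart

NO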